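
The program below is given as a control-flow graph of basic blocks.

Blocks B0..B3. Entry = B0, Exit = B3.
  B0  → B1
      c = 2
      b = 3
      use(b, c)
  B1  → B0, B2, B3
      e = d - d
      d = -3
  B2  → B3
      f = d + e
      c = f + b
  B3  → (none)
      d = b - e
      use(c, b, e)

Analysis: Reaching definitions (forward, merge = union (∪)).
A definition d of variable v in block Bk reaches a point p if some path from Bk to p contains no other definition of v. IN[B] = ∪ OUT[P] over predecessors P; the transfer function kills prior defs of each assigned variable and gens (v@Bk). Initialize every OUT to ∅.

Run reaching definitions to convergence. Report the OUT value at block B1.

Fixpoint table:
  B0:   IN={b@B0, c@B0, d@B1, e@B1}   OUT={b@B0, c@B0, d@B1, e@B1}
  B1:   IN={b@B0, c@B0, d@B1, e@B1}   OUT={b@B0, c@B0, d@B1, e@B1}
  B2:   IN={b@B0, c@B0, d@B1, e@B1}   OUT={b@B0, c@B2, d@B1, e@B1, f@B2}
  B3:   IN={b@B0, c@B0, c@B2, d@B1, e@B1, f@B2}   OUT={b@B0, c@B0, c@B2, d@B3, e@B1, f@B2}

Merge at B1: IN[B1] = OUT[B0] = {b@B0, c@B0, d@B1, e@B1}
Applying B1's transfer function to that IN value gives OUT[B1] (row B1 above).

Answer: {b@B0, c@B0, d@B1, e@B1}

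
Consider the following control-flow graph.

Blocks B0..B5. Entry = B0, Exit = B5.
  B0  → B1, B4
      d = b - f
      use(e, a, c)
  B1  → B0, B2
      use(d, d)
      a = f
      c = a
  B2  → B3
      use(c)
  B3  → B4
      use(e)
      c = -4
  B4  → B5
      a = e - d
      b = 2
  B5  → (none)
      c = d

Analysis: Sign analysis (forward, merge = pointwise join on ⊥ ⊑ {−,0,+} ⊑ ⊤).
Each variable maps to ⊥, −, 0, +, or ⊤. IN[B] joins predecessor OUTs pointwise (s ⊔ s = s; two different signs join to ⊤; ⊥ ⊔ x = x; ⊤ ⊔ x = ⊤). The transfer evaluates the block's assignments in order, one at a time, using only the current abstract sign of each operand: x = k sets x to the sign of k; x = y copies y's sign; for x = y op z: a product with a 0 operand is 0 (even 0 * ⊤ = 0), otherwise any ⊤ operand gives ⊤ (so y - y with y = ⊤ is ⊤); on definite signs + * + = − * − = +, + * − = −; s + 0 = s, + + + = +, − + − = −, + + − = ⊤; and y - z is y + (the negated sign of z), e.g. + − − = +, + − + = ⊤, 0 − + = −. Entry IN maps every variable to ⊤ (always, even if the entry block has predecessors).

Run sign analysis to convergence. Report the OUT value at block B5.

Answer: {a: ⊤, b: +, c: ⊤, d: ⊤, e: ⊤, f: ⊤}

Trace:
Per-block solution:
  B0:   IN=(all ⊤)   OUT=(all ⊤)
  B1:   IN=(all ⊤)   OUT=(all ⊤)
  B2:   IN=(all ⊤)   OUT=(all ⊤)
  B3:   IN=(all ⊤)   OUT={c:-; rest ⊤}
  B4:   IN=(all ⊤)   OUT={b:+; rest ⊤}
  B5:   IN={b:+; rest ⊤}   OUT={b:+; rest ⊤}

Merge at B5: IN[B5] = OUT[B4] = {a: ⊤, b: +, c: ⊤, d: ⊤, e: ⊤, f: ⊤}
Applying B5's transfer function to that IN value gives OUT[B5] (row B5 above).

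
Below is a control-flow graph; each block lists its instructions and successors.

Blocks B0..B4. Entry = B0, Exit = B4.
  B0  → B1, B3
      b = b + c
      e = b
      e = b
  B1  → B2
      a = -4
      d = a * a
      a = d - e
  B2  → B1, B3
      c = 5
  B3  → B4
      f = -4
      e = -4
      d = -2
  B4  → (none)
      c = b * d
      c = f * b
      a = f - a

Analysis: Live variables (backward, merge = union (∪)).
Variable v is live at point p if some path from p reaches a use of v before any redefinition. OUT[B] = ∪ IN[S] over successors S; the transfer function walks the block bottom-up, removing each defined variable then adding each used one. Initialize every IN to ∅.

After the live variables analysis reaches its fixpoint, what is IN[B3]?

Answer: {a, b}

Derivation:
Fixpoint table:
  B0:  IN={a, b, c}  OUT={a, b, e}
  B1:  IN={b, e}  OUT={a, b, e}
  B2:  IN={a, b, e}  OUT={a, b, e}
  B3:  IN={a, b}  OUT={a, b, d, f}
  B4:  IN={a, b, d, f}  OUT={}

Merge at B3: OUT[B3] = IN[B4] = {a, b, d, f}
Applying B3's transfer function to that OUT value gives IN[B3] (row B3 above).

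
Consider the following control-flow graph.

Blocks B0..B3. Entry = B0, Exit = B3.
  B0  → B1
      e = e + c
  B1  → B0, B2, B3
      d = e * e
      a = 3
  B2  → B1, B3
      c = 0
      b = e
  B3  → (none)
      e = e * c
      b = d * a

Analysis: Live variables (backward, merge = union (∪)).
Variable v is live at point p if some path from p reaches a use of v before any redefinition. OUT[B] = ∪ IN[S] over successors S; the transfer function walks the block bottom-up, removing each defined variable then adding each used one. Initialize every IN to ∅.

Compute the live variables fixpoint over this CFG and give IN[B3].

Answer: {a, c, d, e}

Working:
Fixpoint table:
  B0: | IN={c, e} | OUT={c, e}
  B1: | IN={c, e} | OUT={a, c, d, e}
  B2: | IN={a, d, e} | OUT={a, c, d, e}
  B3: | IN={a, c, d, e} | OUT={}

B3 is the boundary node: OUT[B3] = {}
Applying B3's transfer function to that OUT value gives IN[B3] (row B3 above).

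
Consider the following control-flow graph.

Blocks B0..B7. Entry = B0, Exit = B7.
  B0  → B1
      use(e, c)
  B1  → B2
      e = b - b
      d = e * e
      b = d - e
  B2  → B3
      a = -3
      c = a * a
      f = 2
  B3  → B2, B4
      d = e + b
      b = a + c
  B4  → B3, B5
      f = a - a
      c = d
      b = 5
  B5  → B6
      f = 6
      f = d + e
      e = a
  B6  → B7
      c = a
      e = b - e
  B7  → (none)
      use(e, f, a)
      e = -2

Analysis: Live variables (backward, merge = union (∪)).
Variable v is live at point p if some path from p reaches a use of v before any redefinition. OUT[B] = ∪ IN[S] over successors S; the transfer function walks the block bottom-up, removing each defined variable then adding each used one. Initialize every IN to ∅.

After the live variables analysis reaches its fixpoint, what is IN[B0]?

Per-block solution:
  B0: | IN={b, c, e} | OUT={b}
  B1: | IN={b} | OUT={b, e}
  B2: | IN={b, e} | OUT={a, b, c, e}
  B3: | IN={a, b, c, e} | OUT={a, b, d, e}
  B4: | IN={a, d, e} | OUT={a, b, c, d, e}
  B5: | IN={a, b, d, e} | OUT={a, b, e, f}
  B6: | IN={a, b, e, f} | OUT={a, e, f}
  B7: | IN={a, e, f} | OUT={}

Merge at B0: OUT[B0] = IN[B1] = {b}
Applying B0's transfer function to that OUT value gives IN[B0] (row B0 above).

Answer: {b, c, e}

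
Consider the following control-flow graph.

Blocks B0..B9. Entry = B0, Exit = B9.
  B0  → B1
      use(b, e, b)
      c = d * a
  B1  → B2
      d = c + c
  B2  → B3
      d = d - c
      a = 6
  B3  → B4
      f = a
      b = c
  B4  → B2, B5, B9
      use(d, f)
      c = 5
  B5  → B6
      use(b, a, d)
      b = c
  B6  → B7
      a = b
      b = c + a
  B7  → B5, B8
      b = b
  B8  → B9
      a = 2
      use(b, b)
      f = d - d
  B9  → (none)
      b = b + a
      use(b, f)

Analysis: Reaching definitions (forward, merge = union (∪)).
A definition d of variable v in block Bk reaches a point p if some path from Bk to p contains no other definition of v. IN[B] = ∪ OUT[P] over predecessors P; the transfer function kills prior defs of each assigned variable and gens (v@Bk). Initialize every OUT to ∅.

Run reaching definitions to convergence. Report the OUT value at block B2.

Per-block solution:
  B0:   IN={}   OUT={c@B0}
  B1:   IN={c@B0}   OUT={c@B0, d@B1}
  B2:   IN={a@B2, b@B3, c@B0, c@B4, d@B1, d@B2, f@B3}   OUT={a@B2, b@B3, c@B0, c@B4, d@B2, f@B3}
  B3:   IN={a@B2, b@B3, c@B0, c@B4, d@B2, f@B3}   OUT={a@B2, b@B3, c@B0, c@B4, d@B2, f@B3}
  B4:   IN={a@B2, b@B3, c@B0, c@B4, d@B2, f@B3}   OUT={a@B2, b@B3, c@B4, d@B2, f@B3}
  B5:   IN={a@B2, a@B6, b@B3, b@B7, c@B4, d@B2, f@B3}   OUT={a@B2, a@B6, b@B5, c@B4, d@B2, f@B3}
  B6:   IN={a@B2, a@B6, b@B5, c@B4, d@B2, f@B3}   OUT={a@B6, b@B6, c@B4, d@B2, f@B3}
  B7:   IN={a@B6, b@B6, c@B4, d@B2, f@B3}   OUT={a@B6, b@B7, c@B4, d@B2, f@B3}
  B8:   IN={a@B6, b@B7, c@B4, d@B2, f@B3}   OUT={a@B8, b@B7, c@B4, d@B2, f@B8}
  B9:   IN={a@B2, a@B8, b@B3, b@B7, c@B4, d@B2, f@B3, f@B8}   OUT={a@B2, a@B8, b@B9, c@B4, d@B2, f@B3, f@B8}

Merge at B2: IN[B2] = OUT[B1] ⊔ OUT[B4] = {a@B2, b@B3, c@B0, c@B4, d@B1, d@B2, f@B3}
Applying B2's transfer function to that IN value gives OUT[B2] (row B2 above).

Answer: {a@B2, b@B3, c@B0, c@B4, d@B2, f@B3}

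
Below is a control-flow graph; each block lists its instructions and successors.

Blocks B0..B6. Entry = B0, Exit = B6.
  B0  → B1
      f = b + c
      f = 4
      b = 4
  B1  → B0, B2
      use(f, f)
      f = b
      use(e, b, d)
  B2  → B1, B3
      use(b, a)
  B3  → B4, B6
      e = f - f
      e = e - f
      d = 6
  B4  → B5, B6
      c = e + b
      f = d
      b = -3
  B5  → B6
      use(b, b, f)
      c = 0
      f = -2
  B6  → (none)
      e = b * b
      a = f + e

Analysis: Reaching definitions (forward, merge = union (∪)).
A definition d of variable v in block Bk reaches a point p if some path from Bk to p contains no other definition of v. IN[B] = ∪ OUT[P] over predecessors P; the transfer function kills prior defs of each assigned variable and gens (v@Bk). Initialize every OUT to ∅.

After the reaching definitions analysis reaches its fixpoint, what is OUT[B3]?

Per-block solution:
  B0:  IN={b@B0, f@B1}  OUT={b@B0, f@B0}
  B1:  IN={b@B0, f@B0, f@B1}  OUT={b@B0, f@B1}
  B2:  IN={b@B0, f@B1}  OUT={b@B0, f@B1}
  B3:  IN={b@B0, f@B1}  OUT={b@B0, d@B3, e@B3, f@B1}
  B4:  IN={b@B0, d@B3, e@B3, f@B1}  OUT={b@B4, c@B4, d@B3, e@B3, f@B4}
  B5:  IN={b@B4, c@B4, d@B3, e@B3, f@B4}  OUT={b@B4, c@B5, d@B3, e@B3, f@B5}
  B6:  IN={b@B0, b@B4, c@B4, c@B5, d@B3, e@B3, f@B1, f@B4, f@B5}  OUT={a@B6, b@B0, b@B4, c@B4, c@B5, d@B3, e@B6, f@B1, f@B4, f@B5}

Merge at B3: IN[B3] = OUT[B2] = {b@B0, f@B1}
Applying B3's transfer function to that IN value gives OUT[B3] (row B3 above).

Answer: {b@B0, d@B3, e@B3, f@B1}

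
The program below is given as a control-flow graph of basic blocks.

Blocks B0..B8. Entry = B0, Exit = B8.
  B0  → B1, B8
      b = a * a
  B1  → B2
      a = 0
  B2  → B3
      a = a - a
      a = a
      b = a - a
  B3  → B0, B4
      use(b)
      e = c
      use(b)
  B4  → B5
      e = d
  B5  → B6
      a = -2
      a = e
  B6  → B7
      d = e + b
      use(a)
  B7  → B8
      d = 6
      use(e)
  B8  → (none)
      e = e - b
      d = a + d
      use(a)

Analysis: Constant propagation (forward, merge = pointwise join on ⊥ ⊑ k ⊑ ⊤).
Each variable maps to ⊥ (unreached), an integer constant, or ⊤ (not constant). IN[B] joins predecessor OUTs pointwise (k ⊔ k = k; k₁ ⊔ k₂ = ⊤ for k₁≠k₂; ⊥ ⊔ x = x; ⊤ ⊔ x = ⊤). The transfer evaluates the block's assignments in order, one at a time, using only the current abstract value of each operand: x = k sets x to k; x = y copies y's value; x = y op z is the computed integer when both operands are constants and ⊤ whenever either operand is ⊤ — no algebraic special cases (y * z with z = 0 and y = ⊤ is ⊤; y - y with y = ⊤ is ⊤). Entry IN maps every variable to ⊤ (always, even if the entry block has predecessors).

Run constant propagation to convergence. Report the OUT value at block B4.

Per-block solution:
  B0:   IN=(all ⊤)   OUT=(all ⊤)
  B1:   IN=(all ⊤)   OUT={a:0; rest ⊤}
  B2:   IN={a:0; rest ⊤}   OUT={a:0, b:0; rest ⊤}
  B3:   IN={a:0, b:0; rest ⊤}   OUT={a:0, b:0; rest ⊤}
  B4:   IN={a:0, b:0; rest ⊤}   OUT={a:0, b:0; rest ⊤}
  B5:   IN={a:0, b:0; rest ⊤}   OUT={b:0; rest ⊤}
  B6:   IN={b:0; rest ⊤}   OUT={b:0; rest ⊤}
  B7:   IN={b:0; rest ⊤}   OUT={b:0, d:6; rest ⊤}
  B8:   IN=(all ⊤)   OUT=(all ⊤)

Merge at B4: IN[B4] = OUT[B3] = {a: 0, b: 0, c: ⊤, d: ⊤, e: ⊤, f: ⊤}
Applying B4's transfer function to that IN value gives OUT[B4] (row B4 above).

Answer: {a: 0, b: 0, c: ⊤, d: ⊤, e: ⊤, f: ⊤}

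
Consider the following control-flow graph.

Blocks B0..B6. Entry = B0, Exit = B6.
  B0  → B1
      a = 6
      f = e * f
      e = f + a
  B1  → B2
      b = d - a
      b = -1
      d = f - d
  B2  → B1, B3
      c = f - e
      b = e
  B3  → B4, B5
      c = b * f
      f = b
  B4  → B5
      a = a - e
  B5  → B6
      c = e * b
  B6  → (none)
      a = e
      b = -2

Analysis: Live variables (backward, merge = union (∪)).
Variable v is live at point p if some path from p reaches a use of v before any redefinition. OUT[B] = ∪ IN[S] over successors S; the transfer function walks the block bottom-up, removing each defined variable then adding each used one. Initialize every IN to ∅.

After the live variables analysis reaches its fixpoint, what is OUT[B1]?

Answer: {a, d, e, f}

Working:
Per-block solution:
  B0:  IN={d, e, f}  OUT={a, d, e, f}
  B1:  IN={a, d, e, f}  OUT={a, d, e, f}
  B2:  IN={a, d, e, f}  OUT={a, b, d, e, f}
  B3:  IN={a, b, e, f}  OUT={a, b, e}
  B4:  IN={a, b, e}  OUT={b, e}
  B5:  IN={b, e}  OUT={e}
  B6:  IN={e}  OUT={}

Merge at B1: OUT[B1] = IN[B2] = {a, d, e, f}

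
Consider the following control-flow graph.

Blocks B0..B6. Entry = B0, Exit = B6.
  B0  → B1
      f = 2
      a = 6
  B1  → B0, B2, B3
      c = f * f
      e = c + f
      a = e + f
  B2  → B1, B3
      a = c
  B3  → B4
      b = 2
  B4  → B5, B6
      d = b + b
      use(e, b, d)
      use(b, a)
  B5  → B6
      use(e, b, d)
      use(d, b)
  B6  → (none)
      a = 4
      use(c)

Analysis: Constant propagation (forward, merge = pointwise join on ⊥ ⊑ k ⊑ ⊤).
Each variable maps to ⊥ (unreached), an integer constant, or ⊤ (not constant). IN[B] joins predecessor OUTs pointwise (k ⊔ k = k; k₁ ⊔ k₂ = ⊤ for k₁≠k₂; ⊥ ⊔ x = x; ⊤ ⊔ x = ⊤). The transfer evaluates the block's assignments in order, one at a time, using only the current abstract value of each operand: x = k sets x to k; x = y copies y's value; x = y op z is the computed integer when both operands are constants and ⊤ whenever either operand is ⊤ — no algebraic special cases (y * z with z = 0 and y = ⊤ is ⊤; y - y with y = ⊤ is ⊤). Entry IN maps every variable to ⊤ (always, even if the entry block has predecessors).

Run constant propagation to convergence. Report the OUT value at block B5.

Answer: {a: ⊤, b: 2, c: 4, d: 4, e: 6, f: 2}

Derivation:
Per-block solution:
  B0:   IN=(all ⊤)   OUT={a:6, f:2; rest ⊤}
  B1:   IN={f:2; rest ⊤}   OUT={a:8, c:4, e:6, f:2; rest ⊤}
  B2:   IN={a:8, c:4, e:6, f:2; rest ⊤}   OUT={a:4, c:4, e:6, f:2; rest ⊤}
  B3:   IN={c:4, e:6, f:2; rest ⊤}   OUT={b:2, c:4, e:6, f:2; rest ⊤}
  B4:   IN={b:2, c:4, e:6, f:2; rest ⊤}   OUT={b:2, c:4, d:4, e:6, f:2; rest ⊤}
  B5:   IN={b:2, c:4, d:4, e:6, f:2; rest ⊤}   OUT={b:2, c:4, d:4, e:6, f:2; rest ⊤}
  B6:   IN={b:2, c:4, d:4, e:6, f:2; rest ⊤}   OUT={a:4, b:2, c:4, d:4, e:6, f:2; rest ⊤}

Merge at B5: IN[B5] = OUT[B4] = {a: ⊤, b: 2, c: 4, d: 4, e: 6, f: 2}
Applying B5's transfer function to that IN value gives OUT[B5] (row B5 above).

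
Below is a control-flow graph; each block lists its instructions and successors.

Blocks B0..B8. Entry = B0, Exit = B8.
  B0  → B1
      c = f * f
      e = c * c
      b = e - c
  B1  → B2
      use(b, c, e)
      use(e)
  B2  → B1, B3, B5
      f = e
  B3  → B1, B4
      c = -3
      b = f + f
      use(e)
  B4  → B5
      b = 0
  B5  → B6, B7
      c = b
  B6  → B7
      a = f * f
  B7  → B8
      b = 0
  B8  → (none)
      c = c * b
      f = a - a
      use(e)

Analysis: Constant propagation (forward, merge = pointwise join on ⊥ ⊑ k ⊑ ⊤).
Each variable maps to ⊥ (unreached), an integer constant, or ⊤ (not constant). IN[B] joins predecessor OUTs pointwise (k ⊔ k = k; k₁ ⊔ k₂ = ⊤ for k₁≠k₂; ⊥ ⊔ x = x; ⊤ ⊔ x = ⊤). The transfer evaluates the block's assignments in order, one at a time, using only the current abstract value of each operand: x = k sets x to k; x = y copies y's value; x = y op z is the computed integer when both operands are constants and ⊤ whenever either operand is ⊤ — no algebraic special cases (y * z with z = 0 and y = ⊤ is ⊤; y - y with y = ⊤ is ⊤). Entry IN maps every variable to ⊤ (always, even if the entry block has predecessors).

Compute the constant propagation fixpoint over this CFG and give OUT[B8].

Answer: {a: ⊤, b: 0, c: ⊤, d: ⊤, e: ⊤, f: ⊤}

Derivation:
Per-block solution:
  B0: | IN=(all ⊤) | OUT=(all ⊤)
  B1: | IN=(all ⊤) | OUT=(all ⊤)
  B2: | IN=(all ⊤) | OUT=(all ⊤)
  B3: | IN=(all ⊤) | OUT={c:-3; rest ⊤}
  B4: | IN={c:-3; rest ⊤} | OUT={b:0, c:-3; rest ⊤}
  B5: | IN=(all ⊤) | OUT=(all ⊤)
  B6: | IN=(all ⊤) | OUT=(all ⊤)
  B7: | IN=(all ⊤) | OUT={b:0; rest ⊤}
  B8: | IN={b:0; rest ⊤} | OUT={b:0; rest ⊤}

Merge at B8: IN[B8] = OUT[B7] = {a: ⊤, b: 0, c: ⊤, d: ⊤, e: ⊤, f: ⊤}
Applying B8's transfer function to that IN value gives OUT[B8] (row B8 above).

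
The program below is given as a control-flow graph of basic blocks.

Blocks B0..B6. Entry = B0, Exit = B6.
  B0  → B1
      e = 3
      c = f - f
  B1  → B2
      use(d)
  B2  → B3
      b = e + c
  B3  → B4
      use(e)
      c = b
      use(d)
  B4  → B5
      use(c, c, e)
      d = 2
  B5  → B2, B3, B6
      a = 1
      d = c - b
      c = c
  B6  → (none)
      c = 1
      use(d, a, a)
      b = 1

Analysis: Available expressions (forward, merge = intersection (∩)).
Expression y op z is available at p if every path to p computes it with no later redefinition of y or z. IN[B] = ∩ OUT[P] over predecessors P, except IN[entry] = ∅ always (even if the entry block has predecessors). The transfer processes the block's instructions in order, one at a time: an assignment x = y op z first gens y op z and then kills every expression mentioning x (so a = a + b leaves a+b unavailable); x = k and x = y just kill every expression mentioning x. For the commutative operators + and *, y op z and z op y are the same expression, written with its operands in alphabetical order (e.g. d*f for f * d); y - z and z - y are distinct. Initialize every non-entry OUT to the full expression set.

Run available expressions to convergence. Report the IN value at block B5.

Converged values:
  B0:   IN={}   OUT={f-f}
  B1:   IN={f-f}   OUT={f-f}
  B2:   IN={f-f}   OUT={c+e, f-f}
  B3:   IN={f-f}   OUT={f-f}
  B4:   IN={f-f}   OUT={f-f}
  B5:   IN={f-f}   OUT={f-f}
  B6:   IN={f-f}   OUT={f-f}

Merge at B5: IN[B5] = OUT[B4] = {f-f}

Answer: {f-f}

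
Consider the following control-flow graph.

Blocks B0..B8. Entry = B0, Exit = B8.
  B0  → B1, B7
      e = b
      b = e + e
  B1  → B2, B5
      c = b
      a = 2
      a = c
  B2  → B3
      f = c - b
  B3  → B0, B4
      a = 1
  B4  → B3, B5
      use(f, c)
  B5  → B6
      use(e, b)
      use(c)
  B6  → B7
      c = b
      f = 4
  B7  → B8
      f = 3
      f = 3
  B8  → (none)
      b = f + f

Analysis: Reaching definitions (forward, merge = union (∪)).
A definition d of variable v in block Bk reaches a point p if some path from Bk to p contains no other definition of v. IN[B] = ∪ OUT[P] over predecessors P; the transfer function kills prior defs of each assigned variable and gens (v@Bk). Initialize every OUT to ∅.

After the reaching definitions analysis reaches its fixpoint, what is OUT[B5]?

Per-block solution:
  B0:   IN={a@B3, b@B0, c@B1, e@B0, f@B2}   OUT={a@B3, b@B0, c@B1, e@B0, f@B2}
  B1:   IN={a@B3, b@B0, c@B1, e@B0, f@B2}   OUT={a@B1, b@B0, c@B1, e@B0, f@B2}
  B2:   IN={a@B1, b@B0, c@B1, e@B0, f@B2}   OUT={a@B1, b@B0, c@B1, e@B0, f@B2}
  B3:   IN={a@B1, a@B3, b@B0, c@B1, e@B0, f@B2}   OUT={a@B3, b@B0, c@B1, e@B0, f@B2}
  B4:   IN={a@B3, b@B0, c@B1, e@B0, f@B2}   OUT={a@B3, b@B0, c@B1, e@B0, f@B2}
  B5:   IN={a@B1, a@B3, b@B0, c@B1, e@B0, f@B2}   OUT={a@B1, a@B3, b@B0, c@B1, e@B0, f@B2}
  B6:   IN={a@B1, a@B3, b@B0, c@B1, e@B0, f@B2}   OUT={a@B1, a@B3, b@B0, c@B6, e@B0, f@B6}
  B7:   IN={a@B1, a@B3, b@B0, c@B1, c@B6, e@B0, f@B2, f@B6}   OUT={a@B1, a@B3, b@B0, c@B1, c@B6, e@B0, f@B7}
  B8:   IN={a@B1, a@B3, b@B0, c@B1, c@B6, e@B0, f@B7}   OUT={a@B1, a@B3, b@B8, c@B1, c@B6, e@B0, f@B7}

Merge at B5: IN[B5] = OUT[B1] ⊔ OUT[B4] = {a@B1, a@B3, b@B0, c@B1, e@B0, f@B2}
Applying B5's transfer function to that IN value gives OUT[B5] (row B5 above).

Answer: {a@B1, a@B3, b@B0, c@B1, e@B0, f@B2}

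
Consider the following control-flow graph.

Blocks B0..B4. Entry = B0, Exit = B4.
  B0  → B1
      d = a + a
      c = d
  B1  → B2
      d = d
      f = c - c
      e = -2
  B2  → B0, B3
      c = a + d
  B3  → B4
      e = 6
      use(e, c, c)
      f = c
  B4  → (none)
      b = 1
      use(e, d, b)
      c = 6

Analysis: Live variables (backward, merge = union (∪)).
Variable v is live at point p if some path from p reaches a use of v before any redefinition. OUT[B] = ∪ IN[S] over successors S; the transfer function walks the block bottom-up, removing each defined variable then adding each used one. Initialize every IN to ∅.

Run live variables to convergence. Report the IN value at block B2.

Answer: {a, d}

Working:
Fixpoint table:
  B0: | IN={a} | OUT={a, c, d}
  B1: | IN={a, c, d} | OUT={a, d}
  B2: | IN={a, d} | OUT={a, c, d}
  B3: | IN={c, d} | OUT={d, e}
  B4: | IN={d, e} | OUT={}

Merge at B2: OUT[B2] = IN[B0] ⊔ IN[B3] = {a, c, d}
Applying B2's transfer function to that OUT value gives IN[B2] (row B2 above).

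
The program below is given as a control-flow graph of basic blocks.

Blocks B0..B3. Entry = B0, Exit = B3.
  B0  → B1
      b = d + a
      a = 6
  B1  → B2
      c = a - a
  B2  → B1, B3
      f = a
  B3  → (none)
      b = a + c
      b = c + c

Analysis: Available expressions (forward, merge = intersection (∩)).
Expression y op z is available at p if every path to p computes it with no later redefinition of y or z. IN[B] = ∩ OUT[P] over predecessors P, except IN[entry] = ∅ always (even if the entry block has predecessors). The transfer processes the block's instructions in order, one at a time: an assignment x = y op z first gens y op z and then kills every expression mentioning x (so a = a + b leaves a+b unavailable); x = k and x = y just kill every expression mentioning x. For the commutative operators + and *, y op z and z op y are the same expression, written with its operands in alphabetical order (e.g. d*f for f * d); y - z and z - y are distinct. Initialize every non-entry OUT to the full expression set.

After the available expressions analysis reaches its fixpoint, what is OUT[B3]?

Per-block solution:
  B0:  IN={}  OUT={}
  B1:  IN={}  OUT={a-a}
  B2:  IN={a-a}  OUT={a-a}
  B3:  IN={a-a}  OUT={a+c, a-a, c+c}

Merge at B3: IN[B3] = OUT[B2] = {a-a}
Applying B3's transfer function to that IN value gives OUT[B3] (row B3 above).

Answer: {a+c, a-a, c+c}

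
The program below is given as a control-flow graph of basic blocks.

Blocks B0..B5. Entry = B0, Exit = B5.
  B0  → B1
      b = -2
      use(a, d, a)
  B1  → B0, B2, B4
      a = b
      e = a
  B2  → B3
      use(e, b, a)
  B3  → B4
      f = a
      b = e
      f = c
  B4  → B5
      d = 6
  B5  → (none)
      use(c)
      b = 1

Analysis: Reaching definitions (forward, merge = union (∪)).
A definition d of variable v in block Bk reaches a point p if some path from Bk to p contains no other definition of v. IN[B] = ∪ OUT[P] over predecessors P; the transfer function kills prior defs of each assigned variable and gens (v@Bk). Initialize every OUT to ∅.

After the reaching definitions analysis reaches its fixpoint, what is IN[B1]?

Answer: {a@B1, b@B0, e@B1}

Trace:
Per-block solution:
  B0:  IN={a@B1, b@B0, e@B1}  OUT={a@B1, b@B0, e@B1}
  B1:  IN={a@B1, b@B0, e@B1}  OUT={a@B1, b@B0, e@B1}
  B2:  IN={a@B1, b@B0, e@B1}  OUT={a@B1, b@B0, e@B1}
  B3:  IN={a@B1, b@B0, e@B1}  OUT={a@B1, b@B3, e@B1, f@B3}
  B4:  IN={a@B1, b@B0, b@B3, e@B1, f@B3}  OUT={a@B1, b@B0, b@B3, d@B4, e@B1, f@B3}
  B5:  IN={a@B1, b@B0, b@B3, d@B4, e@B1, f@B3}  OUT={a@B1, b@B5, d@B4, e@B1, f@B3}

Merge at B1: IN[B1] = OUT[B0] = {a@B1, b@B0, e@B1}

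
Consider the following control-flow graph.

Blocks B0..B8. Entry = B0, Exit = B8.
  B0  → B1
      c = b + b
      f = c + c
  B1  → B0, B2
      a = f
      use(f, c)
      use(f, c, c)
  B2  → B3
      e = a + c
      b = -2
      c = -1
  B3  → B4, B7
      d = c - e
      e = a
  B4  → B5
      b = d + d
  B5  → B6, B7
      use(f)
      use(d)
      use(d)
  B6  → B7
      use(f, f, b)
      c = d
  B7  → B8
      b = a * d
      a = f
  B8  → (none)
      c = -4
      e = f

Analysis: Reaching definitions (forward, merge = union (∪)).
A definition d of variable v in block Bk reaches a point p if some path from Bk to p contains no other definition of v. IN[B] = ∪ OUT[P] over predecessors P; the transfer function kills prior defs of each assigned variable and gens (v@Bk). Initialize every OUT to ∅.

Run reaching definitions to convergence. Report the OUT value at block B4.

Answer: {a@B1, b@B4, c@B2, d@B3, e@B3, f@B0}

Working:
Fixpoint table:
  B0:  IN={a@B1, c@B0, f@B0}  OUT={a@B1, c@B0, f@B0}
  B1:  IN={a@B1, c@B0, f@B0}  OUT={a@B1, c@B0, f@B0}
  B2:  IN={a@B1, c@B0, f@B0}  OUT={a@B1, b@B2, c@B2, e@B2, f@B0}
  B3:  IN={a@B1, b@B2, c@B2, e@B2, f@B0}  OUT={a@B1, b@B2, c@B2, d@B3, e@B3, f@B0}
  B4:  IN={a@B1, b@B2, c@B2, d@B3, e@B3, f@B0}  OUT={a@B1, b@B4, c@B2, d@B3, e@B3, f@B0}
  B5:  IN={a@B1, b@B4, c@B2, d@B3, e@B3, f@B0}  OUT={a@B1, b@B4, c@B2, d@B3, e@B3, f@B0}
  B6:  IN={a@B1, b@B4, c@B2, d@B3, e@B3, f@B0}  OUT={a@B1, b@B4, c@B6, d@B3, e@B3, f@B0}
  B7:  IN={a@B1, b@B2, b@B4, c@B2, c@B6, d@B3, e@B3, f@B0}  OUT={a@B7, b@B7, c@B2, c@B6, d@B3, e@B3, f@B0}
  B8:  IN={a@B7, b@B7, c@B2, c@B6, d@B3, e@B3, f@B0}  OUT={a@B7, b@B7, c@B8, d@B3, e@B8, f@B0}

Merge at B4: IN[B4] = OUT[B3] = {a@B1, b@B2, c@B2, d@B3, e@B3, f@B0}
Applying B4's transfer function to that IN value gives OUT[B4] (row B4 above).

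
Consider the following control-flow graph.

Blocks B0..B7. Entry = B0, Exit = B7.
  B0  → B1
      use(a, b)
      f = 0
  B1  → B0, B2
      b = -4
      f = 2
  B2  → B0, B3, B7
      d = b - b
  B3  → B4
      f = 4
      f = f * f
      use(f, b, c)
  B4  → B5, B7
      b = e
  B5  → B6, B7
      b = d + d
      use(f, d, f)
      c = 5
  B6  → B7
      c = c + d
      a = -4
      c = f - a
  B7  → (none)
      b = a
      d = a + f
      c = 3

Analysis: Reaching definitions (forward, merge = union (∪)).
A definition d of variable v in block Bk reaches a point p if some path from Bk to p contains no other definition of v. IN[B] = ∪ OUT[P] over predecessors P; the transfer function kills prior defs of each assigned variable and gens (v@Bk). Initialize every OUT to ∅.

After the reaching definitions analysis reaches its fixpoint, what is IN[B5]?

Answer: {b@B4, d@B2, f@B3}

Derivation:
Fixpoint table:
  B0: | IN={b@B1, d@B2, f@B1} | OUT={b@B1, d@B2, f@B0}
  B1: | IN={b@B1, d@B2, f@B0} | OUT={b@B1, d@B2, f@B1}
  B2: | IN={b@B1, d@B2, f@B1} | OUT={b@B1, d@B2, f@B1}
  B3: | IN={b@B1, d@B2, f@B1} | OUT={b@B1, d@B2, f@B3}
  B4: | IN={b@B1, d@B2, f@B3} | OUT={b@B4, d@B2, f@B3}
  B5: | IN={b@B4, d@B2, f@B3} | OUT={b@B5, c@B5, d@B2, f@B3}
  B6: | IN={b@B5, c@B5, d@B2, f@B3} | OUT={a@B6, b@B5, c@B6, d@B2, f@B3}
  B7: | IN={a@B6, b@B1, b@B4, b@B5, c@B5, c@B6, d@B2, f@B1, f@B3} | OUT={a@B6, b@B7, c@B7, d@B7, f@B1, f@B3}

Merge at B5: IN[B5] = OUT[B4] = {b@B4, d@B2, f@B3}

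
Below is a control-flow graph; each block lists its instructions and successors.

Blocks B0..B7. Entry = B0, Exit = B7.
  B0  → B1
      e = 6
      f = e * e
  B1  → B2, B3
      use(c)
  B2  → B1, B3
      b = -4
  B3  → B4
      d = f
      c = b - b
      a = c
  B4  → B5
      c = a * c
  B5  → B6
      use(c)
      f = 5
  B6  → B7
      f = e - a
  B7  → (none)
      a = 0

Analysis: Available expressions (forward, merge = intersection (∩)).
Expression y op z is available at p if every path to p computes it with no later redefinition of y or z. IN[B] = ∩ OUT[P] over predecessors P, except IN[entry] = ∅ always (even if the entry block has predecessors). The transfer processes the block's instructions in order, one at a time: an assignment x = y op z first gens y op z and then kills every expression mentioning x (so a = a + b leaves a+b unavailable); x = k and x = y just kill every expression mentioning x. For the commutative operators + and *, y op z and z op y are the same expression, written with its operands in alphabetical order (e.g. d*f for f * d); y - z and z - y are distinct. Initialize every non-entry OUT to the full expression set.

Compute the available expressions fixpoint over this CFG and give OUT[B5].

Converged values:
  B0: | IN={} | OUT={e*e}
  B1: | IN={e*e} | OUT={e*e}
  B2: | IN={e*e} | OUT={e*e}
  B3: | IN={e*e} | OUT={b-b, e*e}
  B4: | IN={b-b, e*e} | OUT={b-b, e*e}
  B5: | IN={b-b, e*e} | OUT={b-b, e*e}
  B6: | IN={b-b, e*e} | OUT={b-b, e*e, e-a}
  B7: | IN={b-b, e*e, e-a} | OUT={b-b, e*e}

Merge at B5: IN[B5] = OUT[B4] = {b-b, e*e}
Applying B5's transfer function to that IN value gives OUT[B5] (row B5 above).

Answer: {b-b, e*e}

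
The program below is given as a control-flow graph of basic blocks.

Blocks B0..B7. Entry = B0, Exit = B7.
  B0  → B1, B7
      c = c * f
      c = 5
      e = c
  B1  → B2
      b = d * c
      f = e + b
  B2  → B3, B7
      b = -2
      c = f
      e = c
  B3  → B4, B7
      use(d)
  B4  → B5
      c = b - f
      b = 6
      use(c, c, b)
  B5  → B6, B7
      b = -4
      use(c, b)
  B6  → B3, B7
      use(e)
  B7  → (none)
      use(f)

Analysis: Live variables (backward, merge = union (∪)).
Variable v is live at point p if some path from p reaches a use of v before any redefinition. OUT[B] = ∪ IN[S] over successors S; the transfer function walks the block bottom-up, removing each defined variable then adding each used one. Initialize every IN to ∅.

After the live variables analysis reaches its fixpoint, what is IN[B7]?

Answer: {f}

Derivation:
Converged values:
  B0:  IN={c, d, f}  OUT={c, d, e, f}
  B1:  IN={c, d, e}  OUT={d, f}
  B2:  IN={d, f}  OUT={b, d, e, f}
  B3:  IN={b, d, e, f}  OUT={b, d, e, f}
  B4:  IN={b, d, e, f}  OUT={c, d, e, f}
  B5:  IN={c, d, e, f}  OUT={b, d, e, f}
  B6:  IN={b, d, e, f}  OUT={b, d, e, f}
  B7:  IN={f}  OUT={}

B7 is the boundary node: OUT[B7] = {}
Applying B7's transfer function to that OUT value gives IN[B7] (row B7 above).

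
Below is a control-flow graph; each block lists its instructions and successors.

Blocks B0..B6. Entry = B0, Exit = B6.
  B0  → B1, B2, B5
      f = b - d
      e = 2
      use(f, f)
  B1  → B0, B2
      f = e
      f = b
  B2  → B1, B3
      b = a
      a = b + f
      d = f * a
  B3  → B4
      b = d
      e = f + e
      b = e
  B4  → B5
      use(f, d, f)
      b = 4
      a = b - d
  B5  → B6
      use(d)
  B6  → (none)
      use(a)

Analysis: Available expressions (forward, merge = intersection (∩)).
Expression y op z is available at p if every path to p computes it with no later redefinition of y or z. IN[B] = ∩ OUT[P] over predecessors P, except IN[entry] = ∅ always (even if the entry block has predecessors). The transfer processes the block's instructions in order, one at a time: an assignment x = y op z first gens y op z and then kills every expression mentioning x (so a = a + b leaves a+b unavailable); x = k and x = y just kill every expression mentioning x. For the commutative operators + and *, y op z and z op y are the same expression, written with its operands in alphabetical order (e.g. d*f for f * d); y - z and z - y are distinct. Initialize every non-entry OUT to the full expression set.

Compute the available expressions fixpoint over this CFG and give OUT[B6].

Per-block solution:
  B0:   IN={}   OUT={b-d}
  B1:   IN={}   OUT={}
  B2:   IN={}   OUT={a*f, b+f}
  B3:   IN={a*f, b+f}   OUT={a*f}
  B4:   IN={a*f}   OUT={b-d}
  B5:   IN={b-d}   OUT={b-d}
  B6:   IN={b-d}   OUT={b-d}

Merge at B6: IN[B6] = OUT[B5] = {b-d}
Applying B6's transfer function to that IN value gives OUT[B6] (row B6 above).

Answer: {b-d}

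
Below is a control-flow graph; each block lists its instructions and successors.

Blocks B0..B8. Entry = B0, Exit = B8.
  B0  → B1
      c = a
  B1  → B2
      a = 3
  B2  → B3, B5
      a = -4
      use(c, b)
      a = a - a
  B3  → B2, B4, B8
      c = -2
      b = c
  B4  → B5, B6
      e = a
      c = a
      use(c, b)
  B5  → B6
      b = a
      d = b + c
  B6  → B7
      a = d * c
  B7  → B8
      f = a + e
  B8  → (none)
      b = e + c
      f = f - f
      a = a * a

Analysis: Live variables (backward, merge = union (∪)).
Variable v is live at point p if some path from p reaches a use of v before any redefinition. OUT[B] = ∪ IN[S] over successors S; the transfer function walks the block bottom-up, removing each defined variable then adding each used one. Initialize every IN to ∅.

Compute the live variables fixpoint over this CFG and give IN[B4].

Per-block solution:
  B0: | IN={a, b, d, e, f} | OUT={b, c, d, e, f}
  B1: | IN={b, c, d, e, f} | OUT={b, c, d, e, f}
  B2: | IN={b, c, d, e, f} | OUT={a, c, d, e, f}
  B3: | IN={a, d, e, f} | OUT={a, b, c, d, e, f}
  B4: | IN={a, b, d} | OUT={a, c, d, e}
  B5: | IN={a, c, e} | OUT={c, d, e}
  B6: | IN={c, d, e} | OUT={a, c, e}
  B7: | IN={a, c, e} | OUT={a, c, e, f}
  B8: | IN={a, c, e, f} | OUT={}

Merge at B4: OUT[B4] = IN[B5] ⊔ IN[B6] = {a, c, d, e}
Applying B4's transfer function to that OUT value gives IN[B4] (row B4 above).

Answer: {a, b, d}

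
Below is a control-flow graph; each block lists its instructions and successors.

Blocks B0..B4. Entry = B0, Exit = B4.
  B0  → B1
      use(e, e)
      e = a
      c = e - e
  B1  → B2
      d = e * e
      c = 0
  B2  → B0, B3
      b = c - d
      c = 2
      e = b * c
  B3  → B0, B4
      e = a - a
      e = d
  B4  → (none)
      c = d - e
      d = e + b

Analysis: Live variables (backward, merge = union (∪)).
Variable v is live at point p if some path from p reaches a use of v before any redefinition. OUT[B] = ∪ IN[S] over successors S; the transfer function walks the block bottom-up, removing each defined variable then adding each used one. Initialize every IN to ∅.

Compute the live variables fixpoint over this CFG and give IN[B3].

Answer: {a, b, d}

Derivation:
Converged values:
  B0: | IN={a, e} | OUT={a, e}
  B1: | IN={a, e} | OUT={a, c, d}
  B2: | IN={a, c, d} | OUT={a, b, d, e}
  B3: | IN={a, b, d} | OUT={a, b, d, e}
  B4: | IN={b, d, e} | OUT={}

Merge at B3: OUT[B3] = IN[B0] ⊔ IN[B4] = {a, b, d, e}
Applying B3's transfer function to that OUT value gives IN[B3] (row B3 above).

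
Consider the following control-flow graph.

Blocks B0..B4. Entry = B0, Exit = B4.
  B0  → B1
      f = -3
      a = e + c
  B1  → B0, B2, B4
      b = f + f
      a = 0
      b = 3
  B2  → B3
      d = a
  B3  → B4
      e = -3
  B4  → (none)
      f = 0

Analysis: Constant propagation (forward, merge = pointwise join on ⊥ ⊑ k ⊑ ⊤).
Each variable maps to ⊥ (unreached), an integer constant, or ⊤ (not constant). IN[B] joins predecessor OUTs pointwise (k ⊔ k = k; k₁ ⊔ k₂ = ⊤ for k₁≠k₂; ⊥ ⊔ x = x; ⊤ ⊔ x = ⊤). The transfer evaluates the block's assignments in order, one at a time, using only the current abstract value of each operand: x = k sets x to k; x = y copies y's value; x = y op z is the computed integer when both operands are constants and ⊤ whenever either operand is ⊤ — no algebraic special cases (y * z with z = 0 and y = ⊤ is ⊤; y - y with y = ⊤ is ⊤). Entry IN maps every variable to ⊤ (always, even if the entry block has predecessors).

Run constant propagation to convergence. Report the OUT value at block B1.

Answer: {a: 0, b: 3, c: ⊤, d: ⊤, e: ⊤, f: -3}

Trace:
Fixpoint table:
  B0:  IN=(all ⊤)  OUT={f:-3; rest ⊤}
  B1:  IN={f:-3; rest ⊤}  OUT={a:0, b:3, f:-3; rest ⊤}
  B2:  IN={a:0, b:3, f:-3; rest ⊤}  OUT={a:0, b:3, d:0, f:-3; rest ⊤}
  B3:  IN={a:0, b:3, d:0, f:-3; rest ⊤}  OUT={a:0, b:3, d:0, e:-3, f:-3; rest ⊤}
  B4:  IN={a:0, b:3, f:-3; rest ⊤}  OUT={a:0, b:3, f:0; rest ⊤}

Merge at B1: IN[B1] = OUT[B0] = {a: ⊤, b: ⊤, c: ⊤, d: ⊤, e: ⊤, f: -3}
Applying B1's transfer function to that IN value gives OUT[B1] (row B1 above).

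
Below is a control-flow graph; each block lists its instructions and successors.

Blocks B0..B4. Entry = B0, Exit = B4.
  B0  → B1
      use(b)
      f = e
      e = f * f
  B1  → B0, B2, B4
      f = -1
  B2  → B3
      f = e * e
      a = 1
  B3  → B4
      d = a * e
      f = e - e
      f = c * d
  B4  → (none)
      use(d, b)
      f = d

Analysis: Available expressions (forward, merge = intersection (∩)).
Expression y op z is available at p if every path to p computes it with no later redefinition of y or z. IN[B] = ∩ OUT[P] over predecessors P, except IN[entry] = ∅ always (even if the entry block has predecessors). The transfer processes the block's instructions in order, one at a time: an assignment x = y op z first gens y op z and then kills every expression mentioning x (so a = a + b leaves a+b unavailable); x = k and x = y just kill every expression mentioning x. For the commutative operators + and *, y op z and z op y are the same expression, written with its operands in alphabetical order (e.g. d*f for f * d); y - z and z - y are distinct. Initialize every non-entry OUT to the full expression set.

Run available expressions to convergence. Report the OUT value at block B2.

Converged values:
  B0:   IN={}   OUT={f*f}
  B1:   IN={f*f}   OUT={}
  B2:   IN={}   OUT={e*e}
  B3:   IN={e*e}   OUT={a*e, c*d, e*e, e-e}
  B4:   IN={}   OUT={}

Merge at B2: IN[B2] = OUT[B1] = {}
Applying B2's transfer function to that IN value gives OUT[B2] (row B2 above).

Answer: {e*e}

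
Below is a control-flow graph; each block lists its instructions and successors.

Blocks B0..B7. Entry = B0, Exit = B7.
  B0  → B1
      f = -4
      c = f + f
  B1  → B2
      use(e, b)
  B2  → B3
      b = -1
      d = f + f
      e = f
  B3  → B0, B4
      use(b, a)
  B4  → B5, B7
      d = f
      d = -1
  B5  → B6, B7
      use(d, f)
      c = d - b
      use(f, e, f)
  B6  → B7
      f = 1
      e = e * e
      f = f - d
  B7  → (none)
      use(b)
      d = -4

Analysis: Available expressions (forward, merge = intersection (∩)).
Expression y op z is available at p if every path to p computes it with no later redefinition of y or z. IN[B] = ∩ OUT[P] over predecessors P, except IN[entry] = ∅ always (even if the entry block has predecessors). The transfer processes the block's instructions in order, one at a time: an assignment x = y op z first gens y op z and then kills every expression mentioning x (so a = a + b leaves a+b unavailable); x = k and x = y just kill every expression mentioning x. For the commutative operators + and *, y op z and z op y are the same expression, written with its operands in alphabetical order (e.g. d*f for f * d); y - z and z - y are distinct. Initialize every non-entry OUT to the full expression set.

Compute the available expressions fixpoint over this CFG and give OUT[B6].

Converged values:
  B0: | IN={} | OUT={f+f}
  B1: | IN={f+f} | OUT={f+f}
  B2: | IN={f+f} | OUT={f+f}
  B3: | IN={f+f} | OUT={f+f}
  B4: | IN={f+f} | OUT={f+f}
  B5: | IN={f+f} | OUT={d-b, f+f}
  B6: | IN={d-b, f+f} | OUT={d-b}
  B7: | IN={} | OUT={}

Merge at B6: IN[B6] = OUT[B5] = {d-b, f+f}
Applying B6's transfer function to that IN value gives OUT[B6] (row B6 above).

Answer: {d-b}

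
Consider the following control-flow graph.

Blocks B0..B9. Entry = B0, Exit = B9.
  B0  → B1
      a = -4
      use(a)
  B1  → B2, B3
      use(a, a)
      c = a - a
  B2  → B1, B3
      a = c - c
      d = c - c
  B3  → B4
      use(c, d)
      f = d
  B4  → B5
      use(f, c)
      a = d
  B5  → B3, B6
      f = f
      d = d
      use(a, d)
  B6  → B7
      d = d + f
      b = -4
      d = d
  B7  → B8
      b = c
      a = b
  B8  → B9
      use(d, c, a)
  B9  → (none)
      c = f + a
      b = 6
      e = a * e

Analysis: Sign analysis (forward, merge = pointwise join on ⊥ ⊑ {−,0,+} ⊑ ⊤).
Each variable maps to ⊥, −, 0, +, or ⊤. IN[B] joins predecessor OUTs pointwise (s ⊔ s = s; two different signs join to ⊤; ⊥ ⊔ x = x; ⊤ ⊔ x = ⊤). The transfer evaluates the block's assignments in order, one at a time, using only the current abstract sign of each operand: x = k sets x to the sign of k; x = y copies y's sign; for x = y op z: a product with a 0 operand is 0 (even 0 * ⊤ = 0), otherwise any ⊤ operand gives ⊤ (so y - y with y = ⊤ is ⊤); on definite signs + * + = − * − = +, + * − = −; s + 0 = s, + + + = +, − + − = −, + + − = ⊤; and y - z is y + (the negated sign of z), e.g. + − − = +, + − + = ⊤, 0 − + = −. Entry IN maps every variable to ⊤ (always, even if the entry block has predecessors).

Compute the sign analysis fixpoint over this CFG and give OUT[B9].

Per-block solution:
  B0: | IN=(all ⊤) | OUT={a:-; rest ⊤}
  B1: | IN=(all ⊤) | OUT=(all ⊤)
  B2: | IN=(all ⊤) | OUT=(all ⊤)
  B3: | IN=(all ⊤) | OUT=(all ⊤)
  B4: | IN=(all ⊤) | OUT=(all ⊤)
  B5: | IN=(all ⊤) | OUT=(all ⊤)
  B6: | IN=(all ⊤) | OUT={b:-; rest ⊤}
  B7: | IN={b:-; rest ⊤} | OUT=(all ⊤)
  B8: | IN=(all ⊤) | OUT=(all ⊤)
  B9: | IN=(all ⊤) | OUT={b:+; rest ⊤}

Merge at B9: IN[B9] = OUT[B8] = {a: ⊤, b: ⊤, c: ⊤, d: ⊤, e: ⊤, f: ⊤}
Applying B9's transfer function to that IN value gives OUT[B9] (row B9 above).

Answer: {a: ⊤, b: +, c: ⊤, d: ⊤, e: ⊤, f: ⊤}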